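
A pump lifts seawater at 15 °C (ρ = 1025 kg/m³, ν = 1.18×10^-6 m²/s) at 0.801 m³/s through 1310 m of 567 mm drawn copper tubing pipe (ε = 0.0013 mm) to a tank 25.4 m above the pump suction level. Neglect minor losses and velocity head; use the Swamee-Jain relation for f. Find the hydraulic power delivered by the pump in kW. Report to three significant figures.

V = 4Q/(πD²) = 3.172 m/s; Re = 1.52×10^6; ε/D = 2.29×10^-6; f = 0.01090
h_f = f(L/D)V²/2g = 12.92 m
Total head H = z + h_f = 25.4 + 12.92 = 38.32 m
P_hyd = ρgQH = 1025·9.81·0.801·38.32 = 308.6 kW

P_hyd ≈ 309 kW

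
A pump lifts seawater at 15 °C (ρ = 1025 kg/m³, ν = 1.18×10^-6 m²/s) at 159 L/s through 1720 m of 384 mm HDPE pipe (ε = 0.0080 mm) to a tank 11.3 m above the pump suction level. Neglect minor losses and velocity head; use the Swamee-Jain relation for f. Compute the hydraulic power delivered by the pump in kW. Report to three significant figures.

V = 4Q/(πD²) = 1.373 m/s; Re = 4.47×10^5; ε/D = 2.08×10^-5; f = 0.01367
h_f = f(L/D)V²/2g = 5.880 m
Total head H = z + h_f = 11.3 + 5.880 = 17.18 m
P_hyd = ρgQH = 1025·9.81·0.159·17.18 = 27.47 kW

P_hyd ≈ 27.5 kW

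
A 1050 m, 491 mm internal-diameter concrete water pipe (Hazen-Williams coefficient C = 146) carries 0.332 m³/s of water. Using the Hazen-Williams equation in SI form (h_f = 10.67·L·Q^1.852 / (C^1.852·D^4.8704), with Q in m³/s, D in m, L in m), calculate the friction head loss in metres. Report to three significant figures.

h_f = 10.67·1050·0.332^1.852 / (146^1.852·0.491^4.8704) = 4.557 m

h_f ≈ 4.56 m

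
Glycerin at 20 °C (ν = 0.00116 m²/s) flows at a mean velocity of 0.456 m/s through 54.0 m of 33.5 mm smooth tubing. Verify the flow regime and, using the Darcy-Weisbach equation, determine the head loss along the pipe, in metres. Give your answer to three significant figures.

Re = VD/ν = 0.456·0.03350/0.00116 = 13.2 → laminar (Re < 2300)
f = 64/Re = 4.860
h_f = f(L/D)V²/(2g) = 4.860·(54.0/0.03350)·0.456²/(2·9.81) = 83.02 m

h_f ≈ 83.0 m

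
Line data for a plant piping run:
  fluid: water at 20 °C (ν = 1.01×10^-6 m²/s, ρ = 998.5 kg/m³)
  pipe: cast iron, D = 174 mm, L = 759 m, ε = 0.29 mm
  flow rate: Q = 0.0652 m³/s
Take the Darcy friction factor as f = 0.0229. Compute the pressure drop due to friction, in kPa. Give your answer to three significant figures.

V = 4Q/(πD²) = 4·0.0652/(π·0.174²) = 2.742 m/s
h_f = f(L/D)V²/(2g) = 0.02290·(759/0.174)·2.742²/(2·9.81) = 38.28 m
Δp = ρg·h_f = 998.5·9.81·38.28 = 374.9 kPa

Δp ≈ 375 kPa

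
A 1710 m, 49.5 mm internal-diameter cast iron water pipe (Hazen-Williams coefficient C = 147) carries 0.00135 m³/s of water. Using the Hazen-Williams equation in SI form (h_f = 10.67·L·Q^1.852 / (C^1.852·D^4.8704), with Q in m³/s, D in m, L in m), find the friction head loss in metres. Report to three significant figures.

h_f ≈ 19.5 m

h_f = 10.67·1710·0.00135^1.852 / (147^1.852·0.0495^4.8704) = 19.52 m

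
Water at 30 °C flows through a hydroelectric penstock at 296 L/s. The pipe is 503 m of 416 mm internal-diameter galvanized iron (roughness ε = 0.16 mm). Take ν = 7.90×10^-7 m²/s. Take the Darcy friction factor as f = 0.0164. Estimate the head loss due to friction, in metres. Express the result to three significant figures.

h_f ≈ 4.79 m

V = 4Q/(πD²) = 4·0.296/(π·0.416²) = 2.178 m/s
h_f = f(L/D)V²/(2g) = 0.01640·(503/0.416)·2.178²/(2·9.81) = 4.793 m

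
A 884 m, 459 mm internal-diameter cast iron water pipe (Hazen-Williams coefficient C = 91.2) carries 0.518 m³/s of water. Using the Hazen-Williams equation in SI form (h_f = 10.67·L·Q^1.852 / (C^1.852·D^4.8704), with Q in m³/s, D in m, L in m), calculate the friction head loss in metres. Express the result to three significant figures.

h_f = 10.67·884·0.518^1.852 / (91.2^1.852·0.459^4.8704) = 29.02 m

h_f ≈ 29.0 m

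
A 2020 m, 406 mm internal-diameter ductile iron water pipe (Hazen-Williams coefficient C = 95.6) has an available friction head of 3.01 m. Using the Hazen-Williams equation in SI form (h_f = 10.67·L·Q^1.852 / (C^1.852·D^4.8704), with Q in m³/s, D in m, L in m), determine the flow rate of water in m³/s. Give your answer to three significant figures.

Rearranging: Q = [h_f·C^1.852·D^4.8704 / (10.67·L)]^(1/1.852)
Q = [3.01·95.6^1.852·0.406^4.8704 / (10.67·2020)]^0.540 = 0.07404 m³/s

Q ≈ 0.0740 m³/s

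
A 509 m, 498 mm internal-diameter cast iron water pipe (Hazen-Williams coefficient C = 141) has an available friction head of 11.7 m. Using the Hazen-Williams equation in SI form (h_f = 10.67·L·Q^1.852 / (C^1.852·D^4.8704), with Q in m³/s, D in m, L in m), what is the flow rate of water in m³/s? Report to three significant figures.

Rearranging: Q = [h_f·C^1.852·D^4.8704 / (10.67·L)]^(1/1.852)
Q = [11.7·141^1.852·0.498^4.8704 / (10.67·509)]^0.540 = 0.8186 m³/s

Q ≈ 0.819 m³/s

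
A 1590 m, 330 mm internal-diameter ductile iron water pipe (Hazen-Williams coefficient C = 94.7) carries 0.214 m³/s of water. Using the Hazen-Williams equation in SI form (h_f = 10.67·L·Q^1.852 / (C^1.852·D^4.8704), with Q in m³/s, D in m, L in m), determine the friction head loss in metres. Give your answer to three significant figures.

h_f ≈ 47.2 m

h_f = 10.67·1590·0.214^1.852 / (94.7^1.852·0.330^4.8704) = 47.24 m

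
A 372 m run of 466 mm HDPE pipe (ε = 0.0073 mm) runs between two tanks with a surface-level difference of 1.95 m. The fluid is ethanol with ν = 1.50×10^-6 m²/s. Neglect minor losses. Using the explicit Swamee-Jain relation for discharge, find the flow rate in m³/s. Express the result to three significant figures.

Q ≈ 0.327 m³/s

Swamee-Jain (Type II): Q = -0.965·√(gD⁵h_f/L)·ln[ε/(3.7D) + √(3.17ν²L/(gD³h_f))]
√(gD⁵h_f/L) = √(9.81·0.466⁵·1.95/372) = 0.03362
ε/(3.7D) = 4.23×10^-6; √(3.17ν²L/(gD³h_f)) = 3.70×10^-5
Q = -0.965·0.03362·ln(4.126×10^-5) = 0.3275 m³/s
Check: V = 1.92 m/s, Re = 5.97×10^5, f = 0.01296, h_f = 1.94 m ≈ 1.95 m ✓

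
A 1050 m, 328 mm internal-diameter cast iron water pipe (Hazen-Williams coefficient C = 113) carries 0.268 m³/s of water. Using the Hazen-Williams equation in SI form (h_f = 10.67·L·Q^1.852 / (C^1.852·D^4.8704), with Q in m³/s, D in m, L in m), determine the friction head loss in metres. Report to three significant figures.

h_f = 10.67·1050·0.268^1.852 / (113^1.852·0.328^4.8704) = 35.14 m

h_f ≈ 35.1 m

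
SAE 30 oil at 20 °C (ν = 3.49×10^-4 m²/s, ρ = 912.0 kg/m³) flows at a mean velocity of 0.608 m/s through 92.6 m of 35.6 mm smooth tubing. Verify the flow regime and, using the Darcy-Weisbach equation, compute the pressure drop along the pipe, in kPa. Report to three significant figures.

Re = VD/ν = 0.608·0.03560/3.49×10^-4 = 62.0 → laminar (Re < 2300)
f = 64/Re = 1.032
h_f = f(L/D)V²/(2g) = 1.032·(92.6/0.03560)·0.608²/(2·9.81) = 50.57 m
Δp = ρg·h_f = 912.0·9.81·50.57 = 452.5 kPa

Δp ≈ 452 kPa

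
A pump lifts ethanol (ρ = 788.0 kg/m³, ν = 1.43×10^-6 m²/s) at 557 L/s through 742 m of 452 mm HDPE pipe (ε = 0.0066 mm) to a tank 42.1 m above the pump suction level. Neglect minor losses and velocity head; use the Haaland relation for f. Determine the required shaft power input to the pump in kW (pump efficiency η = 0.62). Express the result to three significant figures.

P_shaft ≈ 374 kW

V = 4Q/(πD²) = 3.471 m/s; Re = 1.10×10^6; ε/D = 1.46×10^-5; f = 0.01170
h_f = f(L/D)V²/2g = 11.79 m
Total head H = z + h_f = 42.1 + 11.79 = 53.89 m
P_hyd = ρgQH = 788.0·9.81·0.557·53.89 = 232.0 kW
P_shaft = P_hyd/η = 232.0/0.62 = 374.3 kW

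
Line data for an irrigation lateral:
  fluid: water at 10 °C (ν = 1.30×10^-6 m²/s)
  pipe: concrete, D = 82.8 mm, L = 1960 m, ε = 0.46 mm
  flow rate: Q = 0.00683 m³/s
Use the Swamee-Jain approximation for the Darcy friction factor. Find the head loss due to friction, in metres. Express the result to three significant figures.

h_f ≈ 63.5 m

V = 4Q/(πD²) = 4·0.00683/(π·0.0828²) = 1.268 m/s
Re = VD/ν = 1.268·0.0828/1.30×10^-6 = 8.08×10^4 → turbulent
ε/D = 0.46/82.8 = 0.00556
Swamee-Jain: f = 0.03272
h_f = f(L/D)V²/(2g) = 0.03272·(1960/0.0828)·1.268²/(2·9.81) = 63.52 m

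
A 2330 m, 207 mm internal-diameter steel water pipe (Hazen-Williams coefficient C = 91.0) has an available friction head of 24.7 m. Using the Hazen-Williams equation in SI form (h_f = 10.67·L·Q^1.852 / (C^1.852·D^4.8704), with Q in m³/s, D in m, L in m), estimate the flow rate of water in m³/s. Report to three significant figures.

Rearranging: Q = [h_f·C^1.852·D^4.8704 / (10.67·L)]^(1/1.852)
Q = [24.7·91.0^1.852·0.207^4.8704 / (10.67·2330)]^0.540 = 0.03458 m³/s

Q ≈ 0.0346 m³/s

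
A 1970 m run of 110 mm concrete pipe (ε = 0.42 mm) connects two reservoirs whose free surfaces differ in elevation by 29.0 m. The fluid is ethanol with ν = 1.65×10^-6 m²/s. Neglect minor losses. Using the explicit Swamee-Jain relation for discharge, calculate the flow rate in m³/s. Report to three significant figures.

Q ≈ 0.00984 m³/s

Swamee-Jain (Type II): Q = -0.965·√(gD⁵h_f/L)·ln[ε/(3.7D) + √(3.17ν²L/(gD³h_f))]
√(gD⁵h_f/L) = √(9.81·0.110⁵·29.0/1970) = 0.001525
ε/(3.7D) = 0.00103; √(3.17ν²L/(gD³h_f)) = 2.12×10^-4
Q = -0.965·0.001525·ln(0.001244) = 0.009845 m³/s
Check: V = 1.04 m/s, Re = 6.91×10^4, f = 0.02991, h_f = 29.3 m ≈ 29.0 m ✓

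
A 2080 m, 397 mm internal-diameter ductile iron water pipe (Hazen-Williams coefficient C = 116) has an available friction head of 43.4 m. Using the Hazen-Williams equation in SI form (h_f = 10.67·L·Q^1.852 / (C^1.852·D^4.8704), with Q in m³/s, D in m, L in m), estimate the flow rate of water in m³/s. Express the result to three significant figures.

Rearranging: Q = [h_f·C^1.852·D^4.8704 / (10.67·L)]^(1/1.852)
Q = [43.4·116^1.852·0.397^4.8704 / (10.67·2080)]^0.540 = 0.3522 m³/s

Q ≈ 0.352 m³/s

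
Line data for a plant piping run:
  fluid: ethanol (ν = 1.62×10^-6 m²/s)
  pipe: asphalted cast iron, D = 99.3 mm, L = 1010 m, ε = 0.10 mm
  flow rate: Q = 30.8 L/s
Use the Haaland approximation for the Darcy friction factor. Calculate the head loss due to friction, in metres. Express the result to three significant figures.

h_f ≈ 170 m

V = 4Q/(πD²) = 4·0.0308/(π·0.0993²) = 3.977 m/s
Re = VD/ν = 3.977·0.0993/1.62×10^-6 = 2.44×10^5 → turbulent
ε/D = 0.10/99.3 = 0.00101
Haaland: f = 0.02073
h_f = f(L/D)V²/(2g) = 0.02073·(1010/0.0993)·3.977²/(2·9.81) = 170.0 m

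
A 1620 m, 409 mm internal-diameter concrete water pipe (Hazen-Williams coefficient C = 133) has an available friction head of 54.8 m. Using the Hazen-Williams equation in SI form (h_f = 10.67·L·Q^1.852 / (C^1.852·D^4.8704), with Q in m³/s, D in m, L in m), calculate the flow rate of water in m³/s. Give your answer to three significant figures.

Rearranging: Q = [h_f·C^1.852·D^4.8704 / (10.67·L)]^(1/1.852)
Q = [54.8·133^1.852·0.409^4.8704 / (10.67·1620)]^0.540 = 0.5668 m³/s

Q ≈ 0.567 m³/s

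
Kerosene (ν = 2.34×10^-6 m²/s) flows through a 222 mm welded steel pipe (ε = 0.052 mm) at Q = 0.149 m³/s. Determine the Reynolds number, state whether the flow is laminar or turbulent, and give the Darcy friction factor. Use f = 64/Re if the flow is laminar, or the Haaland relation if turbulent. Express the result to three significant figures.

Re ≈ 3.65×10^5; turbulent; f ≈ 0.0160

V = 4Q/(πD²) = 3.849 m/s
Re = VD/ν = 3.849·0.222/2.34×10^-6 = 3.65×10^5
Re > 4000 → turbulent; ε/D = 2.34×10^-4
Haaland: f = 0.01602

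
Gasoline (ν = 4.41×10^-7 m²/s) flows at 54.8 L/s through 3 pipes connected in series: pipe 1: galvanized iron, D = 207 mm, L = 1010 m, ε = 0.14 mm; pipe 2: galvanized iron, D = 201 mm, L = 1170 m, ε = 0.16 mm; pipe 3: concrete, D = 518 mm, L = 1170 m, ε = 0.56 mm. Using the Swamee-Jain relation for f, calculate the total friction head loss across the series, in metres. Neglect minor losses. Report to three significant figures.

H ≈ 29.3 m

Pipe 1: V = 1.628 m/s, Re = 7.64×10^5, ε/D = 6.76×10^-4, f = 0.01852, h_1 = f(L/D)V²/2g = 12.21 m
Pipe 2: V = 1.727 m/s, Re = 7.87×10^5, ε/D = 7.96×10^-4, f = 0.01915, h_2 = f(L/D)V²/2g = 16.94 m
Pipe 3: V = 0.2600 m/s, Re = 3.05×10^5, ε/D = 0.00108, f = 0.02106, h_3 = f(L/D)V²/2g = 0.1639 m
Series → Q common, losses add: H = Σh = 29.32 m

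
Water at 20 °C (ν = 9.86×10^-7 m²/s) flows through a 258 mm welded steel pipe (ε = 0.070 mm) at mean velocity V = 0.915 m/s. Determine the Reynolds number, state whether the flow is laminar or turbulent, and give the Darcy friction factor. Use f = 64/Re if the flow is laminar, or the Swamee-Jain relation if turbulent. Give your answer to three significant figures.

Re = VD/ν = 0.9150·0.258/9.86×10^-7 = 2.39×10^5
Re > 4000 → turbulent; ε/D = 2.71×10^-4
Swamee-Jain: f = 0.01725

Re ≈ 2.39×10^5; turbulent; f ≈ 0.0173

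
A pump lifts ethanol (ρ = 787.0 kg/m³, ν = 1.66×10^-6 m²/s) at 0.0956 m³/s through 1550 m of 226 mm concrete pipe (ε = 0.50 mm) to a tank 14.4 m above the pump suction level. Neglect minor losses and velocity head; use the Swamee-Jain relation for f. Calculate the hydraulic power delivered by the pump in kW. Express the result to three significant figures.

V = 4Q/(πD²) = 2.383 m/s; Re = 3.24×10^5; ε/D = 0.00221; f = 0.02472
h_f = f(L/D)V²/2g = 49.08 m
Total head H = z + h_f = 14.4 + 49.08 = 63.48 m
P_hyd = ρgQH = 787.0·9.81·0.0956·63.48 = 46.86 kW

P_hyd ≈ 46.9 kW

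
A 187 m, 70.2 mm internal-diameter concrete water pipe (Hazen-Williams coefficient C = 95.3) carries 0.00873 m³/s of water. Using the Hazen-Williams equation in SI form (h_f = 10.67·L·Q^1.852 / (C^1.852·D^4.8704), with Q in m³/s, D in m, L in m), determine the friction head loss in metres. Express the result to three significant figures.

h_f ≈ 27.6 m

h_f = 10.67·187·0.00873^1.852 / (95.3^1.852·0.0702^4.8704) = 27.56 m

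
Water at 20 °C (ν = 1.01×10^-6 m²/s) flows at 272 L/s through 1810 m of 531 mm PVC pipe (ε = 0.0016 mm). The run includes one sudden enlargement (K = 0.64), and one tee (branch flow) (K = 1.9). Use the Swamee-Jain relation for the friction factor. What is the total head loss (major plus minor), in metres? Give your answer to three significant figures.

V = 4Q/(πD²) = 1.228 m/s; V²/2g = 0.07689 m
Re = 6.46×10^5, ε/D = 3.01×10^-6 → f = 0.01257 (Swamee-Jain)
Major: h_f = f(L/D)·V²/2g = 0.01257·3409·0.07689 = 3.294 m
Minor: ΣK = 2.54; h_m = ΣK·V²/2g = 0.1953 m
Total H_L = 3.294 + 0.1953 = 3.490 m

H_L ≈ 3.49 m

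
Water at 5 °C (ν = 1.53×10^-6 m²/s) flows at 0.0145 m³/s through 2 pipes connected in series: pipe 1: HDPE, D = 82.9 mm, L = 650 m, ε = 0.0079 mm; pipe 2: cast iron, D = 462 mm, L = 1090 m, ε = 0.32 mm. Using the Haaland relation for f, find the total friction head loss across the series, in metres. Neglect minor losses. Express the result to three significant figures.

H ≈ 49.2 m

Pipe 1: V = 2.686 m/s, Re = 1.46×10^5, ε/D = 9.53×10^-5, f = 0.01704, h_1 = f(L/D)V²/2g = 49.14 m
Pipe 2: V = 0.08650 m/s, Re = 2.61×10^4, ε/D = 6.93×10^-4, f = 0.02560, h_2 = f(L/D)V²/2g = 0.02303 m
Series → Q common, losses add: H = Σh = 49.16 m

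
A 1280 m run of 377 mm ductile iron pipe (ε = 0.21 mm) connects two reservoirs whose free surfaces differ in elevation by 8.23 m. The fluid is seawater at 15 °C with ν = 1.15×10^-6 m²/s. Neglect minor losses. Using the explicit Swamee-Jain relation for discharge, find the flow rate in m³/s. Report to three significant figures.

Swamee-Jain (Type II): Q = -0.965·√(gD⁵h_f/L)·ln[ε/(3.7D) + √(3.17ν²L/(gD³h_f))]
√(gD⁵h_f/L) = √(9.81·0.377⁵·8.23/1280) = 0.02192
ε/(3.7D) = 1.51×10^-4; √(3.17ν²L/(gD³h_f)) = 3.52×10^-5
Q = -0.965·0.02192·ln(1.858×10^-4) = 0.1817 m³/s
Check: V = 1.63 m/s, Re = 5.34×10^5, f = 0.01807, h_f = 8.29 m ≈ 8.23 m ✓

Q ≈ 0.182 m³/s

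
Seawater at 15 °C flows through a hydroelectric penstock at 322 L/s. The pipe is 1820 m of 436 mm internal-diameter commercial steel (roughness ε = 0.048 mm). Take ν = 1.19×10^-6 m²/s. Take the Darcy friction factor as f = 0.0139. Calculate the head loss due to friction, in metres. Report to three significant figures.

V = 4Q/(πD²) = 4·0.322/(π·0.436²) = 2.157 m/s
h_f = f(L/D)V²/(2g) = 0.01390·(1820/0.436)·2.157²/(2·9.81) = 13.76 m

h_f ≈ 13.8 m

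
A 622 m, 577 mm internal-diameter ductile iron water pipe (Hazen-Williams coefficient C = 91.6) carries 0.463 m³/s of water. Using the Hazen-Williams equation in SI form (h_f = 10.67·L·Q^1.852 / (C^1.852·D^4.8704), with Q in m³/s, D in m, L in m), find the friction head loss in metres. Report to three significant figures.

h_f ≈ 5.40 m

h_f = 10.67·622·0.463^1.852 / (91.6^1.852·0.577^4.8704) = 5.399 m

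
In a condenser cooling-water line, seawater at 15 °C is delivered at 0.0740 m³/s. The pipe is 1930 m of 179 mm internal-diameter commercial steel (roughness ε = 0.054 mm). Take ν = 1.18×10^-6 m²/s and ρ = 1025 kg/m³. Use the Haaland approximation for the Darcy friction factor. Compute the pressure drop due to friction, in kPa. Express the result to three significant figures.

Δp ≈ 778 kPa

V = 4Q/(πD²) = 4·0.0740/(π·0.179²) = 2.941 m/s
Re = VD/ν = 2.941·0.179/1.18×10^-6 = 4.46×10^5 → turbulent
ε/D = 0.054/179 = 3.02×10^-4
Haaland: f = 0.01629
h_f = f(L/D)V²/(2g) = 0.01629·(1930/0.179)·2.941²/(2·9.81) = 77.42 m
Δp = ρg·h_f = 1025·9.81·77.42 = 778.5 kPa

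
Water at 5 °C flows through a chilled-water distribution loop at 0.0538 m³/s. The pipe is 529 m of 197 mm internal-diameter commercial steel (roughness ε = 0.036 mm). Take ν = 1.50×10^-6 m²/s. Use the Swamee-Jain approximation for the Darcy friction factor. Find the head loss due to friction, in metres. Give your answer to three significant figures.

h_f ≈ 7.11 m

V = 4Q/(πD²) = 4·0.0538/(π·0.197²) = 1.765 m/s
Re = VD/ν = 1.765·0.197/1.50×10^-6 = 2.32×10^5 → turbulent
ε/D = 0.036/197 = 1.83×10^-4
Swamee-Jain: f = 0.01668
h_f = f(L/D)V²/(2g) = 0.01668·(529/0.197)·1.765²/(2·9.81) = 7.114 m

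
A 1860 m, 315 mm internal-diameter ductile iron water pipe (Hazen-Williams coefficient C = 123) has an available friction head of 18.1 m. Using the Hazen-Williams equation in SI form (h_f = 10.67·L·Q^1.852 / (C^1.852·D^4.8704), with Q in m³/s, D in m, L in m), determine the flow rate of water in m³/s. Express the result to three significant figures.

Rearranging: Q = [h_f·C^1.852·D^4.8704 / (10.67·L)]^(1/1.852)
Q = [18.1·123^1.852·0.315^4.8704 / (10.67·1860)]^0.540 = 0.1346 m³/s

Q ≈ 0.135 m³/s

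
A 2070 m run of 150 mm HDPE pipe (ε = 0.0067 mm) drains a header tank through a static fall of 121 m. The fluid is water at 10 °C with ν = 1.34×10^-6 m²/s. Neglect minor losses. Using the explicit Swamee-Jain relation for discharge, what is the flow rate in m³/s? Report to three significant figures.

Swamee-Jain (Type II): Q = -0.965·√(gD⁵h_f/L)·ln[ε/(3.7D) + √(3.17ν²L/(gD³h_f))]
√(gD⁵h_f/L) = √(9.81·0.150⁵·121/2070) = 0.006599
ε/(3.7D) = 1.21×10^-5; √(3.17ν²L/(gD³h_f)) = 5.42×10^-5
Q = -0.965·0.006599·ln(6.630×10^-5) = 0.06127 m³/s
Check: V = 3.47 m/s, Re = 3.88×10^5, f = 0.01429, h_f = 121 m ≈ 121 m ✓

Q ≈ 0.0613 m³/s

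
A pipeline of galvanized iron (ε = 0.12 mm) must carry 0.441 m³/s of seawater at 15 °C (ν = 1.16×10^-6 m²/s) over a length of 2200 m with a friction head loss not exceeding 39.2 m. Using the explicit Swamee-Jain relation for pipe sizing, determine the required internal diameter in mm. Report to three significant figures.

Swamee-Jain (Type III): D = 0.66·[ε^1.25·(LQ²/(gh_f))^4.75 + ν·Q^9.4·(L/(gh_f))^5.2]^0.04
LQ²/(gh_f) = 1.113; L/(gh_f) = 5.721
Term 1 = ε^1.25·(…)^4.75 = 2.09×10^-5; Term 2 = ν·Q^9.4·(…)^5.2 = 4.58×10^-6
D = 0.66·(2.09×10^-5 + 4.58×10^-6)^0.04 = 0.4323 m = 432 mm
Check: V = 3.00 m/s, Re = 1.12×10^6, f = 0.01548, h_f = 36.2 m ≈ 39.2 m ✓

D ≈ 432 mm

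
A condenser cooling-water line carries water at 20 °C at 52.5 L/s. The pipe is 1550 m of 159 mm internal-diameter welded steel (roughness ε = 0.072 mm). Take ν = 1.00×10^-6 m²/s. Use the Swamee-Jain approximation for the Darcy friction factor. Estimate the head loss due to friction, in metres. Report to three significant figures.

V = 4Q/(πD²) = 4·0.0525/(π·0.159²) = 2.644 m/s
Re = VD/ν = 2.644·0.159/1.00×10^-6 = 4.20×10^5 → turbulent
ε/D = 0.072/159 = 4.53×10^-4
Swamee-Jain: f = 0.01765
h_f = f(L/D)V²/(2g) = 0.01765·(1550/0.159)·2.644²/(2·9.81) = 61.30 m

h_f ≈ 61.3 m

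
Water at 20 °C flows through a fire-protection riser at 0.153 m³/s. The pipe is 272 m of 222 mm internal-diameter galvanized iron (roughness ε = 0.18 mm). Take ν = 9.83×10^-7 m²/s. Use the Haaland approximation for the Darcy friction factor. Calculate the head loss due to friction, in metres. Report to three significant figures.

h_f ≈ 18.6 m

V = 4Q/(πD²) = 4·0.153/(π·0.222²) = 3.953 m/s
Re = VD/ν = 3.953·0.222/9.83×10^-7 = 8.93×10^5 → turbulent
ε/D = 0.18/222 = 8.11×10^-4
Haaland: f = 0.01905
h_f = f(L/D)V²/(2g) = 0.01905·(272/0.222)·3.953²/(2·9.81) = 18.59 m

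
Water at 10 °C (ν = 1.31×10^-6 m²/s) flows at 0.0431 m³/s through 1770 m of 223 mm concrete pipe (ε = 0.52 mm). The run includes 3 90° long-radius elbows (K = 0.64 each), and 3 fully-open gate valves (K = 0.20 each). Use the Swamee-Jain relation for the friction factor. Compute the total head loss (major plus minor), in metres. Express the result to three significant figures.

H_L ≈ 12.7 m

V = 4Q/(πD²) = 1.104 m/s; V²/2g = 0.06207 m
Re = 1.88×10^5, ε/D = 0.00233 → f = 0.02544 (Swamee-Jain)
Major: h_f = f(L/D)·V²/2g = 0.02544·7937·0.06207 = 12.53 m
Minor: ΣK = 2.52; h_m = ΣK·V²/2g = 0.1564 m
Total H_L = 12.53 + 0.1564 = 12.69 m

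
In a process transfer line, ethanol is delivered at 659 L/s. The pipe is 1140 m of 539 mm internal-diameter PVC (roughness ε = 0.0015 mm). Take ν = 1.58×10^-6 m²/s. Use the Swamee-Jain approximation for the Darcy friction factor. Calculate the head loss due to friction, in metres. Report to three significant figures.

h_f ≈ 10.5 m

V = 4Q/(πD²) = 4·0.659/(π·0.539²) = 2.888 m/s
Re = VD/ν = 2.888·0.539/1.58×10^-6 = 9.85×10^5 → turbulent
ε/D = 0.0015/539 = 2.78×10^-6
Swamee-Jain: f = 0.01171
h_f = f(L/D)V²/(2g) = 0.01171·(1140/0.539)·2.888²/(2·9.81) = 10.53 m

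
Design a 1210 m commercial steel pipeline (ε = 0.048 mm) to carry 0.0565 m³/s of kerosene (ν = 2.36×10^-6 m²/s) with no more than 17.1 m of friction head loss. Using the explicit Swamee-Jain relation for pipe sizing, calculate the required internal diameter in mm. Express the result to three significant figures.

Swamee-Jain (Type III): D = 0.66·[ε^1.25·(LQ²/(gh_f))^4.75 + ν·Q^9.4·(L/(gh_f))^5.2]^0.04
LQ²/(gh_f) = 0.02303; L/(gh_f) = 7.213
Term 1 = ε^1.25·(…)^4.75 = 6.64×10^-14; Term 2 = ν·Q^9.4·(…)^5.2 = 1.27×10^-13
D = 0.66·(6.64×10^-14 + 1.27×10^-13)^0.04 = 0.2047 m = 205 mm
Check: V = 1.72 m/s, Re = 1.49×10^5, f = 0.01806, h_f = 16.1 m ≈ 17.1 m ✓

D ≈ 205 mm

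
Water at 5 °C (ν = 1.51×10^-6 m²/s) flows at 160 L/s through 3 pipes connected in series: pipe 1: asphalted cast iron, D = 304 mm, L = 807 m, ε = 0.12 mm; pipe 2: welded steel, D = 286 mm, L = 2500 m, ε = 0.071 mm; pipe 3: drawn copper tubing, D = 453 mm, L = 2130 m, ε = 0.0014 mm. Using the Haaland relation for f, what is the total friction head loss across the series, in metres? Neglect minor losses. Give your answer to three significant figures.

Pipe 1: V = 2.204 m/s, Re = 4.44×10^5, ε/D = 3.95×10^-4, f = 0.01698, h_1 = f(L/D)V²/2g = 11.17 m
Pipe 2: V = 2.491 m/s, Re = 4.72×10^5, ε/D = 2.48×10^-4, f = 0.01579, h_2 = f(L/D)V²/2g = 43.64 m
Pipe 3: V = 0.9927 m/s, Re = 2.98×10^5, ε/D = 3.09×10^-6, f = 0.01439, h_3 = f(L/D)V²/2g = 3.398 m
Series → Q common, losses add: H = Σh = 58.21 m

H ≈ 58.2 m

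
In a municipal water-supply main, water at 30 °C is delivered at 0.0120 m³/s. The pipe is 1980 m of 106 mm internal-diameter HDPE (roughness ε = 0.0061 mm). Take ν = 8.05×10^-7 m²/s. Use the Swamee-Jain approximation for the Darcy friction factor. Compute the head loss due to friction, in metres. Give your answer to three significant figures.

V = 4Q/(πD²) = 4·0.0120/(π·0.106²) = 1.360 m/s
Re = VD/ν = 1.360·0.106/8.05×10^-7 = 1.79×10^5 → turbulent
ε/D = 0.0061/106 = 5.75×10^-5
Swamee-Jain: f = 0.01635
h_f = f(L/D)V²/(2g) = 0.01635·(1980/0.106)·1.360²/(2·9.81) = 28.79 m

h_f ≈ 28.8 m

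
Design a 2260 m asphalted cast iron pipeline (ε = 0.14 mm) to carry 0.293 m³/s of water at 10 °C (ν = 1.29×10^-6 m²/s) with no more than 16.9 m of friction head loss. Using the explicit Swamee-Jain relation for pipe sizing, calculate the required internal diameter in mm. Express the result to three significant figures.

D ≈ 441 mm

Swamee-Jain (Type III): D = 0.66·[ε^1.25·(LQ²/(gh_f))^4.75 + ν·Q^9.4·(L/(gh_f))^5.2]^0.04
LQ²/(gh_f) = 1.170; L/(gh_f) = 13.63
Term 1 = ε^1.25·(…)^4.75 = 3.21×10^-5; Term 2 = ν·Q^9.4·(…)^5.2 = 9.97×10^-6
D = 0.66·(3.21×10^-5 + 9.97×10^-6)^0.04 = 0.4411 m = 441 mm
Check: V = 1.92 m/s, Re = 6.56×10^5, f = 0.01624, h_f = 15.6 m ≈ 16.9 m ✓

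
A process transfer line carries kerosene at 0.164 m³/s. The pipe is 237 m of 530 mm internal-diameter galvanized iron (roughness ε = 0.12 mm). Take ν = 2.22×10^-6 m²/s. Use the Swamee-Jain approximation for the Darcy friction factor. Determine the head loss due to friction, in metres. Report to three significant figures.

h_f ≈ 0.221 m

V = 4Q/(πD²) = 4·0.164/(π·0.530²) = 0.7434 m/s
Re = VD/ν = 0.7434·0.530/2.22×10^-6 = 1.77×10^5 → turbulent
ε/D = 0.12/530 = 2.26×10^-4
Swamee-Jain: f = 0.01758
h_f = f(L/D)V²/(2g) = 0.01758·(237/0.530)·0.7434²/(2·9.81) = 0.2214 m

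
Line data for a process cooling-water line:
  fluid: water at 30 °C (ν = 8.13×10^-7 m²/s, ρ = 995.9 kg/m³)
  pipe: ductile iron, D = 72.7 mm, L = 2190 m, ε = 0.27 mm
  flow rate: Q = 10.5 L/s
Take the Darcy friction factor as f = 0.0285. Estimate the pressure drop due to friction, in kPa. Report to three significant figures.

Δp ≈ 2740 kPa

V = 4Q/(πD²) = 4·0.0105/(π·0.0727²) = 2.529 m/s
h_f = f(L/D)V²/(2g) = 0.02850·(2190/0.0727)·2.529²/(2·9.81) = 280.0 m
Δp = ρg·h_f = 995.9·9.81·280.0 = 2735 kPa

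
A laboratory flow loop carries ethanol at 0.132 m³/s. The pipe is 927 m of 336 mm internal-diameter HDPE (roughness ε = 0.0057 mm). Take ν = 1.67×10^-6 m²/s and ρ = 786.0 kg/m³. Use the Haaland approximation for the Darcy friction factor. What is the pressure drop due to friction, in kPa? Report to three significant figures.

V = 4Q/(πD²) = 4·0.132/(π·0.336²) = 1.489 m/s
Re = VD/ν = 1.489·0.336/1.67×10^-6 = 3.00×10^5 → turbulent
ε/D = 0.0057/336 = 1.70×10^-5
Haaland: f = 0.01449
h_f = f(L/D)V²/(2g) = 0.01449·(927/0.336)·1.489²/(2·9.81) = 4.515 m
Δp = ρg·h_f = 786.0·9.81·4.515 = 34.81 kPa

Δp ≈ 34.8 kPa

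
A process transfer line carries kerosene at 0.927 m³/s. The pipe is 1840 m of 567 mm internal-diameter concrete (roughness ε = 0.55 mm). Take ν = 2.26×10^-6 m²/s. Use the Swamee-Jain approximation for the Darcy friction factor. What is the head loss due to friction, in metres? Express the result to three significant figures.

V = 4Q/(πD²) = 4·0.927/(π·0.567²) = 3.671 m/s
Re = VD/ν = 3.671·0.567/2.26×10^-6 = 9.21×10^5 → turbulent
ε/D = 0.55/567 = 9.70×10^-4
Swamee-Jain: f = 0.01992
h_f = f(L/D)V²/(2g) = 0.01992·(1840/0.567)·3.671²/(2·9.81) = 44.41 m

h_f ≈ 44.4 m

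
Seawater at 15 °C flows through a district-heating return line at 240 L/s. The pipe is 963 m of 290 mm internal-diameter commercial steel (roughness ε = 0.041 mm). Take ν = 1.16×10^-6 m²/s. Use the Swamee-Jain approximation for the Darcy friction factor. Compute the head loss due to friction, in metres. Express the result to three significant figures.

h_f ≈ 31.7 m

V = 4Q/(πD²) = 4·0.240/(π·0.290²) = 3.634 m/s
Re = VD/ν = 3.634·0.290/1.16×10^-6 = 9.08×10^5 → turbulent
ε/D = 0.041/290 = 1.41×10^-4
Swamee-Jain: f = 0.01417
h_f = f(L/D)V²/(2g) = 0.01417·(963/0.290)·3.634²/(2·9.81) = 31.67 m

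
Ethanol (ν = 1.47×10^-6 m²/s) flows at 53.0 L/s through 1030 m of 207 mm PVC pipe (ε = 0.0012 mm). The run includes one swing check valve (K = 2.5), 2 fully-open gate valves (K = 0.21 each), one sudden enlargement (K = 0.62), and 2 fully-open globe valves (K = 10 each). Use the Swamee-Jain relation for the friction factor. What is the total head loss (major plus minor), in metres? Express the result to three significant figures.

V = 4Q/(πD²) = 1.575 m/s; V²/2g = 0.1264 m
Re = 2.22×10^5, ε/D = 5.80×10^-6 → f = 0.01528 (Swamee-Jain)
Major: h_f = f(L/D)·V²/2g = 0.01528·4976·0.1264 = 9.612 m
Minor: ΣK = 23.5; h_m = ΣK·V²/2g = 2.976 m
Total H_L = 9.612 + 2.976 = 12.59 m

H_L ≈ 12.6 m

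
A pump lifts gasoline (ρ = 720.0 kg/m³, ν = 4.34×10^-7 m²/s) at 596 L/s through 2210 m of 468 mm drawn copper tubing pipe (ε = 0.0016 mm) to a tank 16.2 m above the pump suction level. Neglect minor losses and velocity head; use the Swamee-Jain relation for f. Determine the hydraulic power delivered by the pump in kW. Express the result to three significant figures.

V = 4Q/(πD²) = 3.465 m/s; Re = 3.74×10^6; ε/D = 3.42×10^-6; f = 0.009603
h_f = f(L/D)V²/2g = 27.75 m
Total head H = z + h_f = 16.2 + 27.75 = 43.95 m
P_hyd = ρgQH = 720.0·9.81·0.596·43.95 = 185.0 kW

P_hyd ≈ 185 kW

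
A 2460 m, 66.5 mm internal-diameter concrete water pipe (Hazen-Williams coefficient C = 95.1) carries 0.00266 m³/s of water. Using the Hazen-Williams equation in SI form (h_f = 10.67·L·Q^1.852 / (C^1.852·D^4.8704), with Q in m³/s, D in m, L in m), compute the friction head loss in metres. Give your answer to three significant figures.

h_f = 10.67·2460·0.00266^1.852 / (95.1^1.852·0.0665^4.8704) = 52.45 m

h_f ≈ 52.4 m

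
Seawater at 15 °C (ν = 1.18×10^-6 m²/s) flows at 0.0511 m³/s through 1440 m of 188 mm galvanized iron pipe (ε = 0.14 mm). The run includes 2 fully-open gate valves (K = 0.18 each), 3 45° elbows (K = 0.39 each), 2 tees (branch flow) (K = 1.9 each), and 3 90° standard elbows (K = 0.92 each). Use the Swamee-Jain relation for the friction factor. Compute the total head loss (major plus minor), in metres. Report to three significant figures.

H_L ≈ 27.4 m

V = 4Q/(πD²) = 1.841 m/s; V²/2g = 0.1727 m
Re = 2.93×10^5, ε/D = 7.45×10^-4 → f = 0.01963 (Swamee-Jain)
Major: h_f = f(L/D)·V²/2g = 0.01963·7660·0.1727 = 25.97 m
Minor: ΣK = 8.09; h_m = ΣK·V²/2g = 1.397 m
Total H_L = 25.97 + 1.397 = 27.37 m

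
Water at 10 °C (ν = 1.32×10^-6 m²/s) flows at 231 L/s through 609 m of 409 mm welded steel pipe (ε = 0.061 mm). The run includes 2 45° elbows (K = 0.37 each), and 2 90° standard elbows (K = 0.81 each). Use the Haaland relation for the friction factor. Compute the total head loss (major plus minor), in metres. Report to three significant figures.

H_L ≈ 3.81 m

V = 4Q/(πD²) = 1.758 m/s; V²/2g = 0.1576 m
Re = 5.45×10^5, ε/D = 1.49×10^-4 → f = 0.01467 (Haaland)
Major: h_f = f(L/D)·V²/2g = 0.01467·1489·0.1576 = 3.442 m
Minor: ΣK = 2.36; h_m = ΣK·V²/2g = 0.3718 m
Total H_L = 3.442 + 0.3718 = 3.814 m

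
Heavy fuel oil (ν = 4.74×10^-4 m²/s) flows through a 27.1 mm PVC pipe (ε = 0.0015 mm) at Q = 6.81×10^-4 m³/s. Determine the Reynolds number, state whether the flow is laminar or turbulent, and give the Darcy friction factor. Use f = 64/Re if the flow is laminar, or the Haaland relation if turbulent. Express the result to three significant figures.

V = 4Q/(πD²) = 1.181 m/s
Re = VD/ν = 1.181·0.0271/4.74×10^-4 = 67.5
Re < 2300 → laminar → f = 64/Re = 0.9481

Re ≈ 67.5; laminar; f = 64/Re ≈ 0.948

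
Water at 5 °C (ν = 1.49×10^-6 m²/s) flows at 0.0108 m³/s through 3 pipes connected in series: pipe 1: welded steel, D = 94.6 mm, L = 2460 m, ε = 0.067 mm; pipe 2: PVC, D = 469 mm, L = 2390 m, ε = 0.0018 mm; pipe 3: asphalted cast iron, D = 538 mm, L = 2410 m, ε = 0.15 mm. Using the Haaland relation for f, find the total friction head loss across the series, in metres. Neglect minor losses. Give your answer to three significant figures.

H ≈ 65.6 m

Pipe 1: V = 1.537 m/s, Re = 9.76×10^4, ε/D = 7.08×10^-4, f = 0.02096, h_1 = f(L/D)V²/2g = 65.58 m
Pipe 2: V = 0.06252 m/s, Re = 1.97×10^4, ε/D = 3.84×10^-6, f = 0.02586, h_2 = f(L/D)V²/2g = 0.02625 m
Pipe 3: V = 0.04751 m/s, Re = 1.72×10^4, ε/D = 2.79×10^-4, f = 0.02721, h_3 = f(L/D)V²/2g = 0.01402 m
Series → Q common, losses add: H = Σh = 65.63 m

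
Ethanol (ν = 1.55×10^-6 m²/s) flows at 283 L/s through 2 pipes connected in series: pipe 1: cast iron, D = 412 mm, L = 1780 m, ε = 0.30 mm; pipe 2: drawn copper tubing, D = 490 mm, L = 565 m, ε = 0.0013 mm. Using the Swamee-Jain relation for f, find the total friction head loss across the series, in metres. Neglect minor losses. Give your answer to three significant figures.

H ≈ 20.6 m

Pipe 1: V = 2.123 m/s, Re = 5.64×10^5, ε/D = 7.28×10^-4, f = 0.01898, h_1 = f(L/D)V²/2g = 18.84 m
Pipe 2: V = 1.501 m/s, Re = 4.74×10^5, ε/D = 2.65×10^-6, f = 0.01326, h_2 = f(L/D)V²/2g = 1.755 m
Series → Q common, losses add: H = Σh = 20.59 m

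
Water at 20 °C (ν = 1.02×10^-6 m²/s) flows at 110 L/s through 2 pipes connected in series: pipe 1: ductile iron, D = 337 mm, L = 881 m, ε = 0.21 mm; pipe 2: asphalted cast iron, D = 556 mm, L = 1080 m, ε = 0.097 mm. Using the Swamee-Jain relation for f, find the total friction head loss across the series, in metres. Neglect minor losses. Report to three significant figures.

H ≈ 4.12 m

Pipe 1: V = 1.233 m/s, Re = 4.07×10^5, ε/D = 6.23×10^-4, f = 0.01868, h_1 = f(L/D)V²/2g = 3.786 m
Pipe 2: V = 0.4531 m/s, Re = 2.47×10^5, ε/D = 1.74×10^-4, f = 0.01649, h_2 = f(L/D)V²/2g = 0.3350 m
Series → Q common, losses add: H = Σh = 4.121 m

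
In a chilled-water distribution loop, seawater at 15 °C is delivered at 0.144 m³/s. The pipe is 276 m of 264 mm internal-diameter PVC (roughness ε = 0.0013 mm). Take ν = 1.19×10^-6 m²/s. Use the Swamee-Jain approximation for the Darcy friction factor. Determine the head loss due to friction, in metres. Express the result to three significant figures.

V = 4Q/(πD²) = 4·0.144/(π·0.264²) = 2.631 m/s
Re = VD/ν = 2.631·0.264/1.19×10^-6 = 5.84×10^5 → turbulent
ε/D = 0.0013/264 = 4.92×10^-6
Swamee-Jain: f = 0.01282
h_f = f(L/D)V²/(2g) = 0.01282·(276/0.264)·2.631²/(2·9.81) = 4.729 m

h_f ≈ 4.73 m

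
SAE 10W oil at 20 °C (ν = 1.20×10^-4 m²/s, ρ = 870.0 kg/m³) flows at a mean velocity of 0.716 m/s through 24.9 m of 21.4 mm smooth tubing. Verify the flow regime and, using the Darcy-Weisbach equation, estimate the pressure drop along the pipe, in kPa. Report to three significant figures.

Δp ≈ 130 kPa

Re = VD/ν = 0.716·0.02140/1.20×10^-4 = 128 → laminar (Re < 2300)
f = 64/Re = 0.5012
h_f = f(L/D)V²/(2g) = 0.5012·(24.9/0.02140)·0.716²/(2·9.81) = 15.24 m
Δp = ρg·h_f = 870.0·9.81·15.24 = 130.1 kPa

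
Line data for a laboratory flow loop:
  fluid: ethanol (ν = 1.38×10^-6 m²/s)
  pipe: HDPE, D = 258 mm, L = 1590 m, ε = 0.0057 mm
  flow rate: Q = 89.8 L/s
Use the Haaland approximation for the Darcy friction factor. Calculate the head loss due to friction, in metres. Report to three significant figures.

h_f ≈ 13.3 m

V = 4Q/(πD²) = 4·0.0898/(π·0.258²) = 1.718 m/s
Re = VD/ν = 1.718·0.258/1.38×10^-6 = 3.21×10^5 → turbulent
ε/D = 0.0057/258 = 2.21×10^-5
Haaland: f = 0.01436
h_f = f(L/D)V²/(2g) = 0.01436·(1590/0.258)·1.718²/(2·9.81) = 13.30 m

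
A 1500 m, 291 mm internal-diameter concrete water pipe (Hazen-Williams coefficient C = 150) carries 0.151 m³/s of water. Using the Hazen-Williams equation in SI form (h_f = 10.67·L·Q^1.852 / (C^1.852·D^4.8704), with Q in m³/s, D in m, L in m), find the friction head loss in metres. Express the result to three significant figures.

h_f = 10.67·1500·0.151^1.852 / (150^1.852·0.291^4.8704) = 18.39 m

h_f ≈ 18.4 m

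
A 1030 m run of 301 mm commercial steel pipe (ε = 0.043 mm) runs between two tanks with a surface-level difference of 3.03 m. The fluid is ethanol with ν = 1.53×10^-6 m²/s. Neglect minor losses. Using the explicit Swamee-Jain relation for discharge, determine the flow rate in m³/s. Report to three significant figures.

Swamee-Jain (Type II): Q = -0.965·√(gD⁵h_f/L)·ln[ε/(3.7D) + √(3.17ν²L/(gD³h_f))]
√(gD⁵h_f/L) = √(9.81·0.301⁵·3.03/1030) = 0.008444
ε/(3.7D) = 3.86×10^-5; √(3.17ν²L/(gD³h_f)) = 9.71×10^-5
Q = -0.965·0.008444·ln(1.357×10^-4) = 0.07256 m³/s
Check: V = 1.02 m/s, Re = 2.01×10^5, f = 0.01671, h_f = 3.03 m ≈ 3.03 m ✓

Q ≈ 0.0726 m³/s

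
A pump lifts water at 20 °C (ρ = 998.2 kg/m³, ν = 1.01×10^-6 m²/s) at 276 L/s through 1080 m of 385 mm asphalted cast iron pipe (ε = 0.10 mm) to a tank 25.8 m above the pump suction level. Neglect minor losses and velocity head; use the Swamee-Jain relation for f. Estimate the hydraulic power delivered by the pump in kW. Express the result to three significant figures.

V = 4Q/(πD²) = 2.371 m/s; Re = 9.04×10^5; ε/D = 2.60×10^-4; f = 0.01546
h_f = f(L/D)V²/2g = 12.42 m
Total head H = z + h_f = 25.8 + 12.42 = 38.22 m
P_hyd = ρgQH = 998.2·9.81·0.276·38.22 = 103.3 kW

P_hyd ≈ 103 kW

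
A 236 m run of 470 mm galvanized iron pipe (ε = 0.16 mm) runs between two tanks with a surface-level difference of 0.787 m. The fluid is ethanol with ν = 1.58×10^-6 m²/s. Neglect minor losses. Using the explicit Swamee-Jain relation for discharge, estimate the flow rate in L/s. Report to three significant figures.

Swamee-Jain (Type II): Q = -0.965·√(gD⁵h_f/L)·ln[ε/(3.7D) + √(3.17ν²L/(gD³h_f))]
√(gD⁵h_f/L) = √(9.81·0.470⁵·0.787/236) = 0.02739
ε/(3.7D) = 9.20×10^-5; √(3.17ν²L/(gD³h_f)) = 4.83×10^-5
Q = -0.965·0.02739·ln(1.403×10^-4) = 0.2345 m³/s
Check: V = 1.35 m/s, Re = 4.02×10^5, f = 0.01694, h_f = 0.792 m ≈ 0.787 m ✓

Q ≈ 235 L/s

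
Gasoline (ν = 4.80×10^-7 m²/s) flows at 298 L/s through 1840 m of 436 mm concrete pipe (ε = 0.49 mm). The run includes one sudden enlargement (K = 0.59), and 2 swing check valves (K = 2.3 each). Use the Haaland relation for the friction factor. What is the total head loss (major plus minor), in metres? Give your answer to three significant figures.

V = 4Q/(πD²) = 1.996 m/s; V²/2g = 0.2031 m
Re = 1.81×10^6, ε/D = 0.00112 → f = 0.02038 (Haaland)
Major: h_f = f(L/D)·V²/2g = 0.02038·4220·0.2031 = 17.47 m
Minor: ΣK = 5.19; h_m = ΣK·V²/2g = 1.054 m
Total H_L = 17.47 + 1.054 = 18.52 m

H_L ≈ 18.5 m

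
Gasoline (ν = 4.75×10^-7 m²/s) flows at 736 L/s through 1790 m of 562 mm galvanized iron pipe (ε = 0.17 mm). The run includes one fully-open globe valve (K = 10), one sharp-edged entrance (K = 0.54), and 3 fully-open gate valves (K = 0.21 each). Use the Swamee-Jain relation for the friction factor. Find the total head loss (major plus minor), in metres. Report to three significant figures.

V = 4Q/(πD²) = 2.967 m/s; V²/2g = 0.4487 m
Re = 3.51×10^6, ε/D = 3.02×10^-4 → f = 0.01524 (Swamee-Jain)
Major: h_f = f(L/D)·V²/2g = 0.01524·3185·0.4487 = 21.78 m
Minor: ΣK = 11.2; h_m = ΣK·V²/2g = 5.012 m
Total H_L = 21.78 + 5.012 = 26.79 m

H_L ≈ 26.8 m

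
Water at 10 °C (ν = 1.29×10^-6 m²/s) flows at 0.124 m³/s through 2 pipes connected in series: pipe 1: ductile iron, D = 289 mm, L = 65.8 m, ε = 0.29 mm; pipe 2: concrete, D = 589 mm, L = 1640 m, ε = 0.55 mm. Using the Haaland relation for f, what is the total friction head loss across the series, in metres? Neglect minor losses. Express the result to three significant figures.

H ≈ 1.45 m

Pipe 1: V = 1.890 m/s, Re = 4.23×10^5, ε/D = 0.00100, f = 0.02030, h_1 = f(L/D)V²/2g = 0.8419 m
Pipe 2: V = 0.4551 m/s, Re = 2.08×10^5, ε/D = 9.34×10^-4, f = 0.02060, h_2 = f(L/D)V²/2g = 0.6055 m
Series → Q common, losses add: H = Σh = 1.447 m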